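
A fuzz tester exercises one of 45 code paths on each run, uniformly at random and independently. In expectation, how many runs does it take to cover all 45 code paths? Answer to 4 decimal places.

197.7727

Split into phases: going from k distinct to k+1 distinct takes on average 45/(45-k) runs.
E[T] = 45/45 + 45/44 + 45/43 + ... + 45/2 + 45/1 = 45·H_{45}.
H_{45} = 4.39495, so E[T] = 197.77267.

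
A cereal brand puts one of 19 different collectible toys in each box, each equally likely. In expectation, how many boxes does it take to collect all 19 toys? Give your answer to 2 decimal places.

After k distinct toys have appeared, the next box gives a new one with probability (19-k)/19, so the expected wait for the (k+1)-th is 19/(19-k).
E[T] = 19/19 + 19/18 + 19/17 + ... + 19/2 + 19/1 = 19·H_{19}.
H_{19} = 3.548, so E[T] = 67.407.

67.41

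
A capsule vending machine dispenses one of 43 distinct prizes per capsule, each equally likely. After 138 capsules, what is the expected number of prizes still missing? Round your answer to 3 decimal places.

For each prize, P(unseen after 138) = (42/43)^138 = 0.0389.
By linearity of expectation, E[unseen] = 43·(42/43)^138 = 1.6720.

1.672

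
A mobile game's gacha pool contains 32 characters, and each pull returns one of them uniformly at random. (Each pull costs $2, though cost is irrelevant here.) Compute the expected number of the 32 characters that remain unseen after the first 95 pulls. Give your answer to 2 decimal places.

1.57

For each character, P(unseen after 95) = (31/32)^95 = 0.049.
By linearity of expectation, E[unseen] = 32·(31/32)^95 = 1.568.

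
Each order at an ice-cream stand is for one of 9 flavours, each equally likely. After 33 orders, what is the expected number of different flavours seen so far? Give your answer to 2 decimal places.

For each flavour, P(seen in 33 orders) = 1 - (8/9)^33 = 0.979.
By linearity of expectation, E[distinct seen] = 9·(1 - (8/9)^33) = 8.815.

8.82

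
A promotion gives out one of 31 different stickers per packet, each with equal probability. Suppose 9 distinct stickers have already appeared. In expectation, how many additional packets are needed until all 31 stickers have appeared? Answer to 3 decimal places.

114.415

With k distinct stickers already seen, the next new one takes an expected 31/(31-k) packets.
Sum over k = 9,...,30: E = 31/22 + 31/21 + 31/20 + ... + 31/2 + 31/1 = 114.4152.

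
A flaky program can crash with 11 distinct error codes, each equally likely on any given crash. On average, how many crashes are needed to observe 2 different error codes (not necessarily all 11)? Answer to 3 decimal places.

Going from k to k+1 distinct takes a geometric number of crashes with mean 11/(11-k).
Sum over k = 0,...,1: E = 11/11 + 11/10 = 2.1000.

2.100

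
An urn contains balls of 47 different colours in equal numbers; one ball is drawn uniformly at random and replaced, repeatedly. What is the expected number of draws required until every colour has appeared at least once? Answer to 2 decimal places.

Split into phases: going from k distinct to k+1 distinct takes on average 47/(47-k) draws.
E[T] = 47/47 + 47/46 + 47/45 + ... + 47/2 + 47/1 = 47·H_{47}.
H_{47} = 4.438, so E[T] = 208.584.

208.58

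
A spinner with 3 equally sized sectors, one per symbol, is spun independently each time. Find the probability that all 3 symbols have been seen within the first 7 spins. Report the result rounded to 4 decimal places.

0.8258

By inclusion–exclusion over which symbols are missing,
P(all seen) = Σ_{j=0}^{3} (-1)^j C(3,j)((3-j)/3)^7
= 1.00000 - 0.17558 + 0.00137 - 0.00000
= 0.82579.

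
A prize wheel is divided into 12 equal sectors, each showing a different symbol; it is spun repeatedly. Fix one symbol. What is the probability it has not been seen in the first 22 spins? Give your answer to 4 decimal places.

0.1475

On each spin the fixed symbol fails to appear with probability 11/12.
P(still missing after 22) = (11/12)^22 = 0.14745.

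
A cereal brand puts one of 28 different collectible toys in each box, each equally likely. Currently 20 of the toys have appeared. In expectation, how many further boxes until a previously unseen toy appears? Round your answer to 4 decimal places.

3.5000

The number of boxes until the next new toy is geometric with success probability 8/28, so its mean is 28/8.
E = 28/8 = 3.50000.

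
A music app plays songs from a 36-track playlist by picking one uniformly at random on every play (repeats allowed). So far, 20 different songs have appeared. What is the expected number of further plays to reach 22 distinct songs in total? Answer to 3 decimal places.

4.650

The wait to go from k to k+1 distinct songs is geometric with mean 36/(36-k).
Sum over k = 20,...,21: E = 36/16 + 36/15 = 4.6500.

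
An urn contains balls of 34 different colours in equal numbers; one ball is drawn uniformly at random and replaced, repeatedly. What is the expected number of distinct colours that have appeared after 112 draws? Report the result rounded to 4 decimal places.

32.7994

For each colour, P(seen in 112 draws) = 1 - (33/34)^112 = 0.96469.
By linearity of expectation, E[distinct seen] = 34·(1 - (33/34)^112) = 32.79939.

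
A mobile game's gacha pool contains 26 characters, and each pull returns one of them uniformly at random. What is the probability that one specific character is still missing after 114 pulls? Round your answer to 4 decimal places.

0.0114

Each pull misses the fixed character with probability (26-1)/26 = 25/26, independently.
P(still missing after 114) = (25/26)^114 = 0.01143.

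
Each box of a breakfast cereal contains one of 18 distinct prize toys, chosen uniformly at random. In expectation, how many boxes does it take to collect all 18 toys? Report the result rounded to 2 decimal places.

62.91

After k distinct toys have appeared, the next box gives a new one with probability (18-k)/18, so the expected wait for the (k+1)-th is 18/(18-k).
E[T] = 18/18 + 18/17 + 18/16 + ... + 18/2 + 18/1 = 18·H_{18}.
H_{18} = 3.495, so E[T] = 62.912.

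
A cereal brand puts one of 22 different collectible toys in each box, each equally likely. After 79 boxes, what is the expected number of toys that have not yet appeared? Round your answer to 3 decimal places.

0.558

For each toy, P(unseen after 79) = (21/22)^79 = 0.0253.
By linearity of expectation, E[unseen] = 22·(21/22)^79 = 0.5576.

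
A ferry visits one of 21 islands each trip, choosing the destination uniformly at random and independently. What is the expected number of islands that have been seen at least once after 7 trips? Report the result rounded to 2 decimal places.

For each island, P(seen in 7 trips) = 1 - (20/21)^7 = 0.289.
By linearity of expectation, E[distinct seen] = 21·(1 - (20/21)^7) = 6.076.

6.08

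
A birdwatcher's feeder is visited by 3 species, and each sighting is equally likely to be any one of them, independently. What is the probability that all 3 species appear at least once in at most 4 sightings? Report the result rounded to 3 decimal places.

Let A_i be the event that species i is missing after 4 sightings. By inclusion–exclusion on the A_i,
P(all seen) = Σ_{j=0}^{3} (-1)^j C(3,j)((3-j)/3)^4
= 1.0000 - 0.5926 + 0.0370 - 0.0000
= 0.4444.

0.444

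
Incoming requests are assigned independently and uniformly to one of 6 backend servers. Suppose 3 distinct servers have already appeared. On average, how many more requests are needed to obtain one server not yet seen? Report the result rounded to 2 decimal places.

2.00

Each request yields a new server with probability (6-3)/6 = 3/6, so the wait is geometric with mean 6/3.
E = 6/3 = 2.000.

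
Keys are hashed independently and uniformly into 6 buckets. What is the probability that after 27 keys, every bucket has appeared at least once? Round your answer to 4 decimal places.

Let A_i be the event that bucket i is missing after 27 keys. By inclusion–exclusion on the A_i,
P(all seen) = Σ_{j=0}^{6} (-1)^j C(6,j)((6-j)/6)^27
= 1.00000 - 0.04368 + 0.00026 - 0.00000 + 0.00000 - 0.00000 + 0.00000
= 0.95659.

0.9566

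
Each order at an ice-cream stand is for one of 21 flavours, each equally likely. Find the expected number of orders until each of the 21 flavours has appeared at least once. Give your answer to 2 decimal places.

Split into phases: going from k distinct to k+1 distinct takes on average 21/(21-k) orders.
E[T] = 21/21 + 21/20 + 21/19 + ... + 21/2 + 21/1 = 21·H_{21}.
H_{21} = 3.645, so E[T] = 76.553.

76.55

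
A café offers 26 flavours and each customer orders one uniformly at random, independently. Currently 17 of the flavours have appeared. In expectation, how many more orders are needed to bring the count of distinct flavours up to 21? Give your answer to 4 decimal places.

With k distinct flavours already seen, the next new one takes an expected 26/(26-k) orders.
Sum over k = 17,...,20: E = 26/9 + 26/8 + 26/7 + 26/6 = 14.18651.

14.1865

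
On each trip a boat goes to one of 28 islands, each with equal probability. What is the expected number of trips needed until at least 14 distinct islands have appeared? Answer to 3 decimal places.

Going from k to k+1 distinct takes a geometric number of trips with mean 28/(28-k).
Sum over k = 0,...,13: E = 28/28 + 28/27 + 28/26 + ... + 28/16 + 28/15 = 18.9170.

18.917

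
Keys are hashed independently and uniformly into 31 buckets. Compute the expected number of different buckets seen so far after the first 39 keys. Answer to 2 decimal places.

For each bucket, P(seen in 39 keys) = 1 - (30/31)^39 = 0.722.
By linearity of expectation, E[distinct seen] = 31·(1 - (30/31)^39) = 22.371.

22.37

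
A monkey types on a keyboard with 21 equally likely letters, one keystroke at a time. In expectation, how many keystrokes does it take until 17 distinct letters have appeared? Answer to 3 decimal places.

Going from k to k+1 distinct takes a geometric number of keystrokes with mean 21/(21-k).
Sum over k = 0,...,16: E = 21/21 + 21/20 + 21/19 + ... + 21/6 + 21/5 = 32.8025.

32.803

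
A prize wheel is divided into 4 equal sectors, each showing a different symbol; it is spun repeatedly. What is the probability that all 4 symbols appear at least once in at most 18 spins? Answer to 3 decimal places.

Let A_i be the event that symbol i is missing after 18 spins. By inclusion–exclusion on the A_i,
P(all seen) = Σ_{j=0}^{4} (-1)^j C(4,j)((4-j)/4)^18
= 1.0000 - 0.0226 + 0.0000 - 0.0000 + 0.0000
= 0.9775.

0.977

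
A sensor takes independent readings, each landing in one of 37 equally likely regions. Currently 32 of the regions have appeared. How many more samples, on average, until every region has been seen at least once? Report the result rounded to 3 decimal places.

84.483

With k distinct regions already seen, the next new one takes an expected 37/(37-k) samples.
Sum over k = 32,...,36: E = 37/5 + 37/4 + 37/3 + 37/2 + 37/1 = 84.4833.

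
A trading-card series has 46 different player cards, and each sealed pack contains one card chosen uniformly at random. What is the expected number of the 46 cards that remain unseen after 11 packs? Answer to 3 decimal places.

36.121

For each card, P(unseen after 11) = (45/46)^11 = 0.7852.
By linearity of expectation, E[unseen] = 46·(45/46)^11 = 36.1210.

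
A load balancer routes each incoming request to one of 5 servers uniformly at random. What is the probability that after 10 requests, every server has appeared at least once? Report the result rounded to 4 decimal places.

Let A_i be the event that server i is missing after 10 requests. By inclusion–exclusion on the A_i,
P(all seen) = Σ_{j=0}^{5} (-1)^j C(5,j)((5-j)/5)^10
= 1.00000 - 0.53687 + 0.06047 - 0.00105 + 0.00000 - 0.00000
= 0.52255.

0.5225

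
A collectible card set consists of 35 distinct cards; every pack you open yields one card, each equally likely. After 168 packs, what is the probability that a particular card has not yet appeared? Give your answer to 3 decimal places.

Each pack misses the fixed card with probability (35-1)/35 = 34/35, independently.
P(still missing after 168) = (34/35)^168 = 0.0077.

0.008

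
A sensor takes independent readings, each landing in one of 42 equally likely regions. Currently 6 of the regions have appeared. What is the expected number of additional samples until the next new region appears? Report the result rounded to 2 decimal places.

1.17

Each sample yields a new region with probability (42-6)/42 = 36/42, so the wait is geometric with mean 42/36.
E = 42/36 = 1.167.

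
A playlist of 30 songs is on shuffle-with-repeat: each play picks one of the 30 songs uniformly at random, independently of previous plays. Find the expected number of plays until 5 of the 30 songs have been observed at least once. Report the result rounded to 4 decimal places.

5.3709

With k distinct songs already seen, the next new one arrives after an expected 30/(30-k) plays.
Sum over k = 0,...,4: E = 30/30 + 30/29 + 30/28 + 30/27 + 30/26 = 5.37087.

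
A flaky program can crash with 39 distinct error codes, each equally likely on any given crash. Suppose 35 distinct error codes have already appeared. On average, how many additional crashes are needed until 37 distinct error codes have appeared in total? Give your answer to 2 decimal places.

22.75

With k distinct error codes already seen, the next new one takes an expected 39/(39-k) crashes.
Sum over k = 35,...,36: E = 39/4 + 39/3 = 22.750.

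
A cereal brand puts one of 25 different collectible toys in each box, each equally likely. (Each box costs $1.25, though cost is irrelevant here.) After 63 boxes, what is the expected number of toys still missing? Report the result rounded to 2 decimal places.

For each toy, P(unseen after 63) = (24/25)^63 = 0.076.
By linearity of expectation, E[unseen] = 25·(24/25)^63 = 1.910.

1.91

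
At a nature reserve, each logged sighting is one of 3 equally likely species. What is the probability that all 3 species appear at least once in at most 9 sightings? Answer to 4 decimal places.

0.9221

By inclusion–exclusion over which species are missing,
P(all seen) = Σ_{j=0}^{3} (-1)^j C(3,j)((3-j)/3)^9
= 1.00000 - 0.07804 + 0.00015 - 0.00000
= 0.92212.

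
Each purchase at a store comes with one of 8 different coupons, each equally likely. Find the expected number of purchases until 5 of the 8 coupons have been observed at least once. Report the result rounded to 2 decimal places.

7.08

Going from k to k+1 distinct takes a geometric number of purchases with mean 8/(8-k).
Sum over k = 0,...,4: E = 8/8 + 8/7 + 8/6 + 8/5 + 8/4 = 7.076.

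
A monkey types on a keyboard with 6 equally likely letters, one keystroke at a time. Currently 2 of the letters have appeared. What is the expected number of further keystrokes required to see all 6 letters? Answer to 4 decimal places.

12.5000

From k distinct to k+1 distinct takes on average 6/(6-k) keystrokes.
Sum over k = 2,...,5: E = 6/4 + 6/3 + 6/2 + 6/1 = 12.50000.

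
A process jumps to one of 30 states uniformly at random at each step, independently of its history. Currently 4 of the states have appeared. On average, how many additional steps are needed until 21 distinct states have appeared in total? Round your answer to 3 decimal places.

With k distinct states already seen, the next new one takes an expected 30/(30-k) steps.
Sum over k = 4,...,20: E = 30/26 + 30/25 + 30/24 + ... + 30/11 + 30/10 = 30.7635.

30.764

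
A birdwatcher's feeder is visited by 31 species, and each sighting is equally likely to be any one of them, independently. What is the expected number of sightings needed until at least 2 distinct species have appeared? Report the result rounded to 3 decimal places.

2.033

Going from k to k+1 distinct takes a geometric number of sightings with mean 31/(31-k).
Sum over k = 0,...,1: E = 31/31 + 31/30 = 2.0333.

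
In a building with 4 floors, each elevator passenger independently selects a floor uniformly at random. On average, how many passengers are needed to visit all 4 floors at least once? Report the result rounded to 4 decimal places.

After k distinct floors have appeared, the next passenger gives a new one with probability (4-k)/4, so the expected wait for the (k+1)-th is 4/(4-k).
E[T] = 4/4 + 4/3 + 4/2 + 4/1 = 4·H_{4}.
H_{4} = 2.08333, so E[T] = 8.33333.

8.3333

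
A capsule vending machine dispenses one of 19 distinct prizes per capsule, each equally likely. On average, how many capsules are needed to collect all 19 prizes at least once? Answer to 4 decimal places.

Split into phases: going from k distinct to k+1 distinct takes on average 19/(19-k) capsules.
E[T] = 19/19 + 19/18 + 19/17 + ... + 19/2 + 19/1 = 19·H_{19}.
H_{19} = 3.54774, so E[T] = 67.40705.

67.4071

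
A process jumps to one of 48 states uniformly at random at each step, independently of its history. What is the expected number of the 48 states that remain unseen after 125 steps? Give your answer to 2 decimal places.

For each state, P(unseen after 125) = (47/48)^125 = 0.072.
By linearity of expectation, E[unseen] = 48·(47/48)^125 = 3.454.

3.45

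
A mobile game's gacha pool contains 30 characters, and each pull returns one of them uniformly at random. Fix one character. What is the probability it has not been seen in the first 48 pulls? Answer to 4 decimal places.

0.1965

On each pull the fixed character fails to appear with probability 29/30.
P(still missing after 48) = (29/30)^48 = 0.19646.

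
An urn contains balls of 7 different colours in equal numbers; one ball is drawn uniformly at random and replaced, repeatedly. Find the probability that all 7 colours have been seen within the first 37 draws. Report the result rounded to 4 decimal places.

Let A_i be the event that colour i is missing after 37 draws. By inclusion–exclusion on the A_i,
P(all seen) = Σ_{j=0}^{7} (-1)^j C(7,j)((7-j)/7)^37
= 1.00000 - 0.02334 + 0.00008 - 0.00000 + 0.00000 - 0.00000 + 0.00000 - 0.00000
= 0.97674.

0.9767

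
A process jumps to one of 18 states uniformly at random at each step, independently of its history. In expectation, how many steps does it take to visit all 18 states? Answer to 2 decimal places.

After k distinct states have appeared, the next step gives a new one with probability (18-k)/18, so the expected wait for the (k+1)-th is 18/(18-k).
E[T] = 18/18 + 18/17 + 18/16 + ... + 18/2 + 18/1 = 18·H_{18}.
H_{18} = 3.495, so E[T] = 62.912.

62.91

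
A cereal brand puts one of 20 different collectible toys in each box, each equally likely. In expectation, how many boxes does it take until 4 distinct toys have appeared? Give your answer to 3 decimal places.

Going from k to k+1 distinct takes a geometric number of boxes with mean 20/(20-k).
Sum over k = 0,...,3: E = 20/20 + 20/19 + 20/18 + 20/17 = 4.3402.

4.340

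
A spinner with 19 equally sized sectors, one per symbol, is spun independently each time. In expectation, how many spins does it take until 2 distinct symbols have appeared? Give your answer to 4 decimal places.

2.0556

Going from k to k+1 distinct takes a geometric number of spins with mean 19/(19-k).
Sum over k = 0,...,1: E = 19/19 + 19/18 = 2.05556.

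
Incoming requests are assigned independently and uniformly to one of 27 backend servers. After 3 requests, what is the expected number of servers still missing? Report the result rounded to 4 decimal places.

For each server, P(unseen after 3) = (26/27)^3 = 0.89295.
By linearity of expectation, E[unseen] = 27·(26/27)^3 = 24.10974.

24.1097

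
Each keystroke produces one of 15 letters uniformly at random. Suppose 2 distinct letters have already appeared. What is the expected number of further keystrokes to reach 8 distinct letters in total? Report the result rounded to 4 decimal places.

8.8091

From k distinct to k+1 distinct takes on average 15/(15-k) keystrokes.
Sum over k = 2,...,7: E = 15/13 + 15/12 + 15/11 + 15/10 + 15/9 + 15/8 = 8.80915.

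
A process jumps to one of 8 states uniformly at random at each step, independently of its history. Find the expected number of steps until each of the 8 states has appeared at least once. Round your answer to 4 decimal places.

Split into phases: going from k distinct to k+1 distinct takes on average 8/(8-k) steps.
E[T] = 8/8 + 8/7 + 8/6 + ... + 8/2 + 8/1 = 8·H_{8}.
H_{8} = 2.71786, so E[T] = 21.74286.

21.7429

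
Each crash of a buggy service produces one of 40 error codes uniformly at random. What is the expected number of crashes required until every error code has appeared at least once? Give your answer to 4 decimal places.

The wait to go from k to k+1 distinct error codes is geometric with mean 40/(40-k).
E[T] = 40/40 + 40/39 + 40/38 + ... + 40/2 + 40/1 = 40·H_{40}.
H_{40} = 4.27854, so E[T] = 171.14172.

171.1417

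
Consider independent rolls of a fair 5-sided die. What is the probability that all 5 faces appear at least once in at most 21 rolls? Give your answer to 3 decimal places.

Let A_i be the event that face i is missing after 21 rolls. By inclusion–exclusion on the A_i,
P(all seen) = Σ_{j=0}^{5} (-1)^j C(5,j)((5-j)/5)^21
= 1.0000 - 0.0461 + 0.0002 - 0.0000 + 0.0000 - 0.0000
= 0.9541.

0.954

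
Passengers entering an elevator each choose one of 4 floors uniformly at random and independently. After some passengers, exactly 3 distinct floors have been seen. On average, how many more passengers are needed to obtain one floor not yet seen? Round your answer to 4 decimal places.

4.0000

Each passenger yields a new floor with probability (4-3)/4 = 1/4, so the wait is geometric with mean 4/1.
E = 4/1 = 4.00000.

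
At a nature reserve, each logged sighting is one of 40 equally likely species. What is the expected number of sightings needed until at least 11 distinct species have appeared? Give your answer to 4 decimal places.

Going from k to k+1 distinct takes a geometric number of sightings with mean 40/(40-k).
Sum over k = 0,...,10: E = 40/40 + 40/39 + 40/38 + ... + 40/31 + 40/30 = 12.67557.

12.6756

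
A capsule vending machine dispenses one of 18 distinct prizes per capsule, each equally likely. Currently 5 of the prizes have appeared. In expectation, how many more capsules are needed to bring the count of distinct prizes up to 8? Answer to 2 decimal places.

The wait to go from k to k+1 distinct prizes is geometric with mean 18/(18-k).
Sum over k = 5,...,7: E = 18/13 + 18/12 + 18/11 = 4.521.

4.52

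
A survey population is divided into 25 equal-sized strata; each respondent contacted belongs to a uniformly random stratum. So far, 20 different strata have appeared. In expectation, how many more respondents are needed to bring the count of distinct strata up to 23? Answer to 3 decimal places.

19.583

The wait to go from k to k+1 distinct strata is geometric with mean 25/(25-k).
Sum over k = 20,...,22: E = 25/5 + 25/4 + 25/3 = 19.5833.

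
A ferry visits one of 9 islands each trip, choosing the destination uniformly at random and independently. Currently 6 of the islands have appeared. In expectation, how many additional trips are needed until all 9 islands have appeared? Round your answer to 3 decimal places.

With k distinct islands already seen, the next new one takes an expected 9/(9-k) trips.
Sum over k = 6,...,8: E = 9/3 + 9/2 + 9/1 = 16.5000.

16.500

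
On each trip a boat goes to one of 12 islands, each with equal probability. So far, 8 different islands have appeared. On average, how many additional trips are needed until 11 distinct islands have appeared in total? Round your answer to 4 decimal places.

13.0000

The wait to go from k to k+1 distinct islands is geometric with mean 12/(12-k).
Sum over k = 8,...,10: E = 12/4 + 12/3 + 12/2 = 13.00000.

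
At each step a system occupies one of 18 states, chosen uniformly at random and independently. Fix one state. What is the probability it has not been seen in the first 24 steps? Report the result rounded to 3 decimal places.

0.254

On each step the fixed state fails to appear with probability 17/18.
P(still missing after 24) = (17/18)^24 = 0.2536.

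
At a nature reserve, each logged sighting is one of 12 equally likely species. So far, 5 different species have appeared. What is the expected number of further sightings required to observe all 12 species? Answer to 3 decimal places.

From k distinct to k+1 distinct takes on average 12/(12-k) sightings.
Sum over k = 5,...,11: E = 12/7 + 12/6 + 12/5 + ... + 12/2 + 12/1 = 31.1143.

31.114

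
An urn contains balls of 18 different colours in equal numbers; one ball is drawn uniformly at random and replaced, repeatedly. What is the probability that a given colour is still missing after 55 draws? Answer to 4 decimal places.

Each draw misses the fixed colour with probability (18-1)/18 = 17/18, independently.
P(still missing after 55) = (17/18)^55 = 0.04312.

0.0431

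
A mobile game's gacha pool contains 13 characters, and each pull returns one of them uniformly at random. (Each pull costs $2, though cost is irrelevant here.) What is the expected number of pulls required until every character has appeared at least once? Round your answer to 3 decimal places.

The wait to go from k to k+1 distinct characters is geometric with mean 13/(13-k).
E[T] = 13/13 + 13/12 + 13/11 + ... + 13/2 + 13/1 = 13·H_{13}.
H_{13} = 3.1801, so E[T] = 41.3417.

41.342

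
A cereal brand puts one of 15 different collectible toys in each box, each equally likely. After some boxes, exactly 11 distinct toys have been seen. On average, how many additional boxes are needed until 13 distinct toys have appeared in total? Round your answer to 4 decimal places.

8.7500

With k distinct toys already seen, the next new one takes an expected 15/(15-k) boxes.
Sum over k = 11,...,12: E = 15/4 + 15/3 = 8.75000.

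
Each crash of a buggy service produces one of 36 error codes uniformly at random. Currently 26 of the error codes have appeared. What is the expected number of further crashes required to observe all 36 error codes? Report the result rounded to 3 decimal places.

105.443

The wait to go from k to k+1 distinct error codes is geometric with mean 36/(36-k).
Sum over k = 26,...,35: E = 36/10 + 36/9 + 36/8 + ... + 36/2 + 36/1 = 105.4429.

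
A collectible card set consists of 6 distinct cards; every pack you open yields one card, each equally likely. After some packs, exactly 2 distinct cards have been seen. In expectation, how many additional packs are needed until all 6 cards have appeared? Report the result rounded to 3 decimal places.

12.500

The wait to go from k to k+1 distinct cards is geometric with mean 6/(6-k).
Sum over k = 2,...,5: E = 6/4 + 6/3 + 6/2 + 6/1 = 12.5000.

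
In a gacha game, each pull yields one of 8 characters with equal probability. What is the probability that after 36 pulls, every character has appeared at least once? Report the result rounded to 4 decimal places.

0.9355

By inclusion–exclusion over which characters are missing,
P(all seen) = Σ_{j=0}^{8} (-1)^j C(8,j)((8-j)/8)^36
= 1.00000 - 0.06537 + 0.00089 - 0.00000 + 0.00000 - 0.00000 + 0.00000 - 0.00000 + 0.00000
= 0.93552.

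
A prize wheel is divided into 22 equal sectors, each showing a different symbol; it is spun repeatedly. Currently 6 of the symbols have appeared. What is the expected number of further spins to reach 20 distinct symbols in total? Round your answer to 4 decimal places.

41.3760

The wait to go from k to k+1 distinct symbols is geometric with mean 22/(22-k).
Sum over k = 6,...,19: E = 22/16 + 22/15 + 22/14 + ... + 22/4 + 22/3 = 41.37604.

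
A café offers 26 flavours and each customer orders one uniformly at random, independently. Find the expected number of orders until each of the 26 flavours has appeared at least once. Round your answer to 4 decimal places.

Split into phases: going from k distinct to k+1 distinct takes on average 26/(26-k) orders.
E[T] = 26/26 + 26/25 + 26/24 + ... + 26/2 + 26/1 = 26·H_{26}.
H_{26} = 3.85442, so E[T] = 100.21491.

100.2149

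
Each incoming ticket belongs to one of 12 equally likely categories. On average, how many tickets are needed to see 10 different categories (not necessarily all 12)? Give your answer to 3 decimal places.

Going from k to k+1 distinct takes a geometric number of tickets with mean 12/(12-k).
Sum over k = 0,...,9: E = 12/12 + 12/11 + 12/10 + ... + 12/4 + 12/3 = 19.2385.

19.239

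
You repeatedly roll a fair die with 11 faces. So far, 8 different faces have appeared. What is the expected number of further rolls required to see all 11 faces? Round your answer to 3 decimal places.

20.167

The wait to go from k to k+1 distinct faces is geometric with mean 11/(11-k).
Sum over k = 8,...,10: E = 11/3 + 11/2 + 11/1 = 20.1667.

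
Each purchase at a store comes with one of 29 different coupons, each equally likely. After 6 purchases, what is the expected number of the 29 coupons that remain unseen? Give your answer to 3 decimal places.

23.494

For each coupon, P(unseen after 6) = (28/29)^6 = 0.8101.
By linearity of expectation, E[unseen] = 29·(28/29)^6 = 23.4941.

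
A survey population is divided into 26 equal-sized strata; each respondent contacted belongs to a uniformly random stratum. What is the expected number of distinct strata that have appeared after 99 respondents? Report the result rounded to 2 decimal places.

For each stratum, P(seen in 99 respondents) = 1 - (25/26)^99 = 0.979.
By linearity of expectation, E[distinct seen] = 26·(1 - (25/26)^99) = 25.465.

25.46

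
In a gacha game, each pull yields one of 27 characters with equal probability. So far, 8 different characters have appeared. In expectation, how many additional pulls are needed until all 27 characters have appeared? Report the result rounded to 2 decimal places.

From k distinct to k+1 distinct takes on average 27/(27-k) pulls.
Sum over k = 8,...,26: E = 27/19 + 27/18 + 27/17 + ... + 27/2 + 27/1 = 95.789.

95.79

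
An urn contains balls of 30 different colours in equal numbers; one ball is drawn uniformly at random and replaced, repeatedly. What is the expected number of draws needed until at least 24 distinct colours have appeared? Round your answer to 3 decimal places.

46.350

With k distinct colours already seen, the next new one arrives after an expected 30/(30-k) draws.
Sum over k = 0,...,23: E = 30/30 + 30/29 + 30/28 + ... + 30/8 + 30/7 = 46.3496.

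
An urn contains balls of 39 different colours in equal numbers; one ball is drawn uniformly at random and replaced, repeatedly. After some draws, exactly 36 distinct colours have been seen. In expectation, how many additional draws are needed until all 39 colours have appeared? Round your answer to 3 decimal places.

From k distinct to k+1 distinct takes on average 39/(39-k) draws.
Sum over k = 36,...,38: E = 39/3 + 39/2 + 39/1 = 71.5000.

71.500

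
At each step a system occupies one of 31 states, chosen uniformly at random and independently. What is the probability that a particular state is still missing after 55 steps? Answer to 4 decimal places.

Each step misses the fixed state with probability (31-1)/31 = 30/31, independently.
P(still missing after 55) = (30/31)^55 = 0.16473.

0.1647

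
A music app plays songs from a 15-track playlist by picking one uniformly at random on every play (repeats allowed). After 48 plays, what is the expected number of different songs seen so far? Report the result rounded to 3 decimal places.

14.453

For each song, P(seen in 48 plays) = 1 - (14/15)^48 = 0.9635.
By linearity of expectation, E[distinct seen] = 15·(1 - (14/15)^48) = 14.4532.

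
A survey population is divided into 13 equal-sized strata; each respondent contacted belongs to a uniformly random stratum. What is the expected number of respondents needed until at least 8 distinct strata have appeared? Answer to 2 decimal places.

11.66

With k distinct strata already seen, the next new one arrives after an expected 13/(13-k) respondents.
Sum over k = 0,...,7: E = 13/13 + 13/12 + 13/11 + ... + 13/7 + 13/6 = 11.658.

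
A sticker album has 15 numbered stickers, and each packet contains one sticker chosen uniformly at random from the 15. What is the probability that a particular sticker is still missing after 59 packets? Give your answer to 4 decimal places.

0.0171

Each packet misses the fixed sticker with probability (15-1)/15 = 14/15, independently.
P(still missing after 59) = (14/15)^59 = 0.01707.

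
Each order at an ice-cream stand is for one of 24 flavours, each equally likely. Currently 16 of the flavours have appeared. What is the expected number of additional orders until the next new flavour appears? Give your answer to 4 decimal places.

The number of orders until the next new flavour is geometric with success probability 8/24, so its mean is 24/8.
E = 24/8 = 3.00000.

3.0000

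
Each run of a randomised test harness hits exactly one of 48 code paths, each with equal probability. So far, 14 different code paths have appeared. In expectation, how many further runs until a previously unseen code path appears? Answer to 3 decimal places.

Each run yields a new code path with probability (48-14)/48 = 34/48, so the wait is geometric with mean 48/34.
E = 48/34 = 1.4118.

1.412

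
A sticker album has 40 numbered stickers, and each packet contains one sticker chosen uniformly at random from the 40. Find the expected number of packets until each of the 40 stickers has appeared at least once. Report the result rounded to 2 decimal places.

Split into phases: going from k distinct to k+1 distinct takes on average 40/(40-k) packets.
E[T] = 40/40 + 40/39 + 40/38 + ... + 40/2 + 40/1 = 40·H_{40}.
H_{40} = 4.279, so E[T] = 171.142.

171.14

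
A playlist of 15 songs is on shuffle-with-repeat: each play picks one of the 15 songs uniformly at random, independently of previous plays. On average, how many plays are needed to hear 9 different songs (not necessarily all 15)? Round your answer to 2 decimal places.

With k distinct songs already seen, the next new one arrives after an expected 15/(15-k) plays.
Sum over k = 0,...,8: E = 15/15 + 15/14 + 15/13 + ... + 15/8 + 15/7 = 13.023.

13.02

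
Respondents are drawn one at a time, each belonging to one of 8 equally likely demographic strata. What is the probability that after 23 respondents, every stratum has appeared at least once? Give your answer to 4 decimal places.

0.6654

By inclusion–exclusion over which strata are missing,
P(all seen) = Σ_{j=0}^{8} (-1)^j C(8,j)((8-j)/8)^23
= 1.00000 - 0.37092 + 0.03746 - 0.00113 + 0.00001 - 0.00000 + 0.00000 - 0.00000 + 0.00000
= 0.66542.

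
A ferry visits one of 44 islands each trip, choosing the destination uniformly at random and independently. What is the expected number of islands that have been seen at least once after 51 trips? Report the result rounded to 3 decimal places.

30.377

For each island, P(seen in 51 trips) = 1 - (43/44)^51 = 0.6904.
By linearity of expectation, E[distinct seen] = 44·(1 - (43/44)^51) = 30.3775.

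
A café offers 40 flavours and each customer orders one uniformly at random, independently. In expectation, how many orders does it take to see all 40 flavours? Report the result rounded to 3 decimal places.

171.142

Split into phases: going from k distinct to k+1 distinct takes on average 40/(40-k) orders.
E[T] = 40/40 + 40/39 + 40/38 + ... + 40/2 + 40/1 = 40·H_{40}.
H_{40} = 4.2785, so E[T] = 171.1417.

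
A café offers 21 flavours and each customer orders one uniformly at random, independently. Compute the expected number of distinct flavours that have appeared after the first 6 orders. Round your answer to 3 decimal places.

For each flavour, P(seen in 6 orders) = 1 - (20/21)^6 = 0.2538.
By linearity of expectation, E[distinct seen] = 21·(1 - (20/21)^6) = 5.3295.

5.329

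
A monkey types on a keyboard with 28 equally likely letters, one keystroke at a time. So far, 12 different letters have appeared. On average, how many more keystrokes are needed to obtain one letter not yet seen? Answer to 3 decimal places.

1.750

The number of keystrokes until the next new letter is geometric with success probability 16/28, so its mean is 28/16.
E = 28/16 = 1.7500.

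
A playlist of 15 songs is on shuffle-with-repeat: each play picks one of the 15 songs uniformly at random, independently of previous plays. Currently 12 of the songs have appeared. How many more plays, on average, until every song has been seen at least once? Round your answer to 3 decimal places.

With k distinct songs already seen, the next new one takes an expected 15/(15-k) plays.
Sum over k = 12,...,14: E = 15/3 + 15/2 + 15/1 = 27.5000.

27.500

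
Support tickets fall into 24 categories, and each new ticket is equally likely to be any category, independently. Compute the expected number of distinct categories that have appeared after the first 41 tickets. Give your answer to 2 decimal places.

19.81

For each category, P(seen in 41 tickets) = 1 - (23/24)^41 = 0.825.
By linearity of expectation, E[distinct seen] = 24·(1 - (23/24)^41) = 19.808.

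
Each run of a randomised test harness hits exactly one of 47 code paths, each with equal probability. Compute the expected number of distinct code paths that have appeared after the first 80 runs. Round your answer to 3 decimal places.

38.588

For each code path, P(seen in 80 runs) = 1 - (46/47)^80 = 0.8210.
By linearity of expectation, E[distinct seen] = 47·(1 - (46/47)^80) = 38.5881.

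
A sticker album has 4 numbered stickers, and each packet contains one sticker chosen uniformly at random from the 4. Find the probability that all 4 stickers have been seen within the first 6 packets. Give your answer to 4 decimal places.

0.3809

By inclusion–exclusion over which stickers are missing,
P(all seen) = Σ_{j=0}^{4} (-1)^j C(4,j)((4-j)/4)^6
= 1.00000 - 0.71191 + 0.09375 - 0.00098 + 0.00000
= 0.38086.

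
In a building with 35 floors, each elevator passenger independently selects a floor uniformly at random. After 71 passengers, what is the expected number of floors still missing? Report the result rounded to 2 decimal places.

4.47

For each floor, P(unseen after 71) = (34/35)^71 = 0.128.
By linearity of expectation, E[unseen] = 35·(34/35)^71 = 4.469.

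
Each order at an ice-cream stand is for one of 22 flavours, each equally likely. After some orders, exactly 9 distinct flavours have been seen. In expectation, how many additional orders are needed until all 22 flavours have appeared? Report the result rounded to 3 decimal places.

69.963

From k distinct to k+1 distinct takes on average 22/(22-k) orders.
Sum over k = 9,...,21: E = 22/13 + 22/12 + 22/11 + ... + 22/2 + 22/1 = 69.9629.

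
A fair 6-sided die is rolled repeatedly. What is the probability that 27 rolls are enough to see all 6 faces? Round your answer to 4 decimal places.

0.9566

Let A_i be the event that face i is missing after 27 rolls. By inclusion–exclusion on the A_i,
P(all seen) = Σ_{j=0}^{6} (-1)^j C(6,j)((6-j)/6)^27
= 1.00000 - 0.04368 + 0.00026 - 0.00000 + 0.00000 - 0.00000 + 0.00000
= 0.95659.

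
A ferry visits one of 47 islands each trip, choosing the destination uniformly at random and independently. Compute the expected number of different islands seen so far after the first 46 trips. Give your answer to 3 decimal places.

For each island, P(seen in 46 trips) = 1 - (46/47)^46 = 0.6282.
By linearity of expectation, E[distinct seen] = 47·(1 - (46/47)^46) = 29.5234.

29.523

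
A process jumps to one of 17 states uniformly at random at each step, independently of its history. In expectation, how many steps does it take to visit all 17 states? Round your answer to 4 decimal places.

Split into phases: going from k distinct to k+1 distinct takes on average 17/(17-k) steps.
E[T] = 17/17 + 17/16 + 17/15 + ... + 17/2 + 17/1 = 17·H_{17}.
H_{17} = 3.43955, so E[T] = 58.47239.

58.4724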